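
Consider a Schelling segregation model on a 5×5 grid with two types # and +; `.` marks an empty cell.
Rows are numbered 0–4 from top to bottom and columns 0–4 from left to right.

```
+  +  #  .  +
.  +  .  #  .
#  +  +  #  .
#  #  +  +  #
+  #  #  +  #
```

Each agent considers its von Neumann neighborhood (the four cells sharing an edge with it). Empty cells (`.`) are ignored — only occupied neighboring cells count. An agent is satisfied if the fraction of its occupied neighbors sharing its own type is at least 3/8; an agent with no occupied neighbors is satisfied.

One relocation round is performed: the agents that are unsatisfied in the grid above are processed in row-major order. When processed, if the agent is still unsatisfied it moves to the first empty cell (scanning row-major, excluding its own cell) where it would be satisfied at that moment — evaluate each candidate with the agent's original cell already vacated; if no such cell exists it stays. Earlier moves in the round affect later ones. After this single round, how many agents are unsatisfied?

Initially unsatisfied (in order): (0,2), (2,3), (4,0), (4,2), (4,3).
  (0,2) → (0,3).
  (2,3) → (0,2).
  (4,0) → (1,0).
  (4,2) → (1,2).
  (4,3): now satisfied by earlier moves; stays.
Resulting grid:
+ + # # +
+ + # # .
# + + . .
# # + + #
. # . + #
Unsatisfied now: (0,4), (2,0).

2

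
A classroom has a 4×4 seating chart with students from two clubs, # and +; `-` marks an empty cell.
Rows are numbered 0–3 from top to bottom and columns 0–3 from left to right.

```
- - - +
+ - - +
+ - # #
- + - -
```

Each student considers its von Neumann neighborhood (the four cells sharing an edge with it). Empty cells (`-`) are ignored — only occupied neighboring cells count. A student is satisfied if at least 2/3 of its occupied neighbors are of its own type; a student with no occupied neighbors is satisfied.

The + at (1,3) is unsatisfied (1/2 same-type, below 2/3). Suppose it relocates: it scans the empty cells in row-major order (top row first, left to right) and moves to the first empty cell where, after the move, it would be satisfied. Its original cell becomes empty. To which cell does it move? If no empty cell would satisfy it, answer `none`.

Vacating (1,3). Empty cells in order:
  (0,0): 1/1 same-type → satisfied — stop here.

(0,0)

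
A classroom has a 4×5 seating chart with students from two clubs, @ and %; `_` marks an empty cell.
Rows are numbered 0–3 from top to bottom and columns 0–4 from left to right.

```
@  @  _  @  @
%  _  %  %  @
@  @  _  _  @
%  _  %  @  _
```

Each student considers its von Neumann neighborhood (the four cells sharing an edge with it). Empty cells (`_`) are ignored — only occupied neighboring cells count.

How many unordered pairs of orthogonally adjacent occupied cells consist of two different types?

6

Scan each occupied cell's neighbors to the right and below so each pair is counted once.
From row 0: 2 unlike of 5 pairs (running 2/5).
From row 1: 2 unlike of 4 pairs (running 4/9).
From row 2: 1 unlike of 2 pairs (running 5/11).
From row 3: 1 unlike of 1 pairs (running 6/12).
Total adjacent occupied pairs: 12; unlike-type pairs: 6.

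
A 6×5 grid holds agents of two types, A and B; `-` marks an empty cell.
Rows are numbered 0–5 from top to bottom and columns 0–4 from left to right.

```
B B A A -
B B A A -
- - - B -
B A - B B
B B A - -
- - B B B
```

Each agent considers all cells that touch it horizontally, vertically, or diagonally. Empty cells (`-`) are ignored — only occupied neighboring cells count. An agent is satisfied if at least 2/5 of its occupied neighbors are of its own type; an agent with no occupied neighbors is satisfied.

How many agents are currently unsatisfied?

2

(0,0)B 3/3 satisfied
(0,1)B 3/5 satisfied
(0,2)A 3/5 satisfied
(0,3)A 3/3 satisfied
(1,0)B 3/3 satisfied
(1,1)B 3/5 satisfied
(1,2)A 3/6 satisfied
(1,3)A 3/4 satisfied
(2,3)B 2/4 satisfied
(3,0)B 2/3 satisfied
(3,1)A 1/4 not
(3,3)B 2/3 satisfied
(3,4)B 2/2 satisfied
(4,0)B 2/3 satisfied
(4,1)B 3/5 satisfied
(4,2)A 1/5 not
(5,2)B 2/3 satisfied
(5,3)B 2/3 satisfied
(5,4)B 1/1 satisfied
Unsatisfied: (3,1), (4,2) — 2 in total.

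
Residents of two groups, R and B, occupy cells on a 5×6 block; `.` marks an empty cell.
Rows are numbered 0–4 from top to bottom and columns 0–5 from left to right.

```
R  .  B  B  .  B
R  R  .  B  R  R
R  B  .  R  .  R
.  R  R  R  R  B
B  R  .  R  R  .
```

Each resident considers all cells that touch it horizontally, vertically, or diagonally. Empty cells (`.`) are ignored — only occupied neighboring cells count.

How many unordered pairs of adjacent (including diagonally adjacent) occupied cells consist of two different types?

Scan each occupied cell's neighbors to the right and below (and the two forward diagonals) so each pair is counted once.
From row 0: 4 unlike of 9 pairs (running 4/9).
From row 1: 4 unlike of 11 pairs (running 8/20).
From row 2: 4 unlike of 9 pairs (running 12/29).
From row 3: 3 unlike of 13 pairs (running 15/42).
From row 4: 1 unlike of 2 pairs (running 16/44).
Total adjacent occupied pairs: 44; unlike-type pairs: 16.

16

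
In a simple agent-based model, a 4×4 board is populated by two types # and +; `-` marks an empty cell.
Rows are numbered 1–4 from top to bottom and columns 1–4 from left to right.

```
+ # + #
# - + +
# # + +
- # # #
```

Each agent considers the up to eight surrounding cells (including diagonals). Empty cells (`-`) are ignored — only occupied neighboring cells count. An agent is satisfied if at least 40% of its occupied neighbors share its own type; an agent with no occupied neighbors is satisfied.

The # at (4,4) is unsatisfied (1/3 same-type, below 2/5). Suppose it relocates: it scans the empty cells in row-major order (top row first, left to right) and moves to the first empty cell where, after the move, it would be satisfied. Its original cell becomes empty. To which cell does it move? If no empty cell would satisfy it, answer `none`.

(2,2)

Vacating (4,4). Empty cells in order:
  (2,2): 4/8 same-type → satisfied — stop here.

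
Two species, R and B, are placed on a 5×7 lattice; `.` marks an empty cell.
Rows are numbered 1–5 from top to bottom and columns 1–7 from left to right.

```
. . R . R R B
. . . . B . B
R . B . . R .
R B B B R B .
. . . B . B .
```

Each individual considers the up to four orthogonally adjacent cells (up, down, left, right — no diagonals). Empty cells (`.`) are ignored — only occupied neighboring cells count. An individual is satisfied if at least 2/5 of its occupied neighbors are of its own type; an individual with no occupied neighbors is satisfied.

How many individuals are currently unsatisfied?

4

Row 1: (1,3)R 0/0 satisfied · (1,5)R 1/2 satisfied · (1,6)R 1/2 satisfied · (1,7)B 1/2 satisfied
Row 2: (2,5)B 0/1 not · (2,7)B 1/1 satisfied
Row 3: (3,1)R 1/1 satisfied · (3,3)B 1/1 satisfied · (3,6)R 0/1 not
Row 4: (4,1)R 1/2 satisfied · (4,2)B 1/2 satisfied · (4,3)B 3/3 satisfied · (4,4)B 2/3 satisfied · (4,5)R 0/2 not · (4,6)B 1/3 not
Row 5: (5,4)B 1/1 satisfied · (5,6)B 1/1 satisfied
Unsatisfied: (2,5), (3,6), (4,5), (4,6) — 4 in total.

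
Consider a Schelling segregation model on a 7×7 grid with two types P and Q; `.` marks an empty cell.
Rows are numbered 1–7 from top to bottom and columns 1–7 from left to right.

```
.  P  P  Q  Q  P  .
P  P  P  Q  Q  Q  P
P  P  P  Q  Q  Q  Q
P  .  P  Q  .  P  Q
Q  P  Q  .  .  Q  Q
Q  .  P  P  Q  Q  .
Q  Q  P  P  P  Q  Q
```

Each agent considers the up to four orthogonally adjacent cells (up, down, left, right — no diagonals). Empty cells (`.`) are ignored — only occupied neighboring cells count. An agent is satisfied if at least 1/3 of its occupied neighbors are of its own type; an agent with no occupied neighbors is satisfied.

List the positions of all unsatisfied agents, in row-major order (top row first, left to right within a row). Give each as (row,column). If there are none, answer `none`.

Row 1: (1,2)P 2/2 ok · (1,3)P 2/3 ok · (1,4)Q 2/3 ok · (1,5)Q 2/3 ok · (1,6)P 0/2 unhappy
Row 2: (2,1)P 2/2 ok · (2,2)P 4/4 ok · (2,3)P 3/4 ok · (2,4)Q 3/4 ok · (2,5)Q 4/4 ok · (2,6)Q 2/4 ok · (2,7)P 0/2 unhappy
Row 3: (3,1)P 3/3 ok · (3,2)P 3/3 ok · (3,3)P 3/4 ok · (3,4)Q 3/4 ok · (3,5)Q 3/3 ok · (3,6)Q 3/4 ok · (3,7)Q 2/3 ok
Row 4: (4,1)P 1/2 ok · (4,3)P 1/3 ok · (4,4)Q 1/2 ok · (4,6)P 0/3 unhappy · (4,7)Q 2/3 ok
Row 5: (5,1)Q 1/3 ok · (5,2)P 0/2 unhappy · (5,3)Q 0/3 unhappy · (5,6)Q 2/3 ok · (5,7)Q 2/2 ok
Row 6: (6,1)Q 2/2 ok · (6,3)P 2/3 ok · (6,4)P 2/3 ok · (6,5)Q 1/3 ok · (6,6)Q 3/3 ok
Row 7: (7,1)Q 2/2 ok · (7,2)Q 1/2 ok · (7,3)P 2/3 ok · (7,4)P 3/3 ok · (7,5)P 1/3 ok · (7,6)Q 2/3 ok · (7,7)Q 1/1 ok

(1,6), (2,7), (4,6), (5,2), (5,3)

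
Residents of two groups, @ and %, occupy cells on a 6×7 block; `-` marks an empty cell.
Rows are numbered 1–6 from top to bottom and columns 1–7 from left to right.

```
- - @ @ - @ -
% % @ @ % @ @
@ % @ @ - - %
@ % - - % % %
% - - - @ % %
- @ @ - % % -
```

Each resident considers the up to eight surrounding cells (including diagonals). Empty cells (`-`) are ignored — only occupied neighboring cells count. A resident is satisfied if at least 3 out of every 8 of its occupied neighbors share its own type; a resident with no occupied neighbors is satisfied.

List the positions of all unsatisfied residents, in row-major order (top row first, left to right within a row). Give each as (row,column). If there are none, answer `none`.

(2,2), (2,5), (3,1), (4,1), (5,1), (5,5)

Row 1: (1,3)@ 3/4 ✓ · (1,4)@ 3/4 ✓ · (1,6)@ 2/3 ✓
Row 2: (2,1)% 2/3 ✓ · (2,2)% 2/6 ✗ · (2,3)@ 5/7 ✓ · (2,4)@ 5/6 ✓ · (2,5)% 0/5 ✗ · (2,6)@ 2/4 ✓ · (2,7)@ 2/3 ✓
Row 3: (3,1)@ 1/5 ✗ · (3,2)% 3/7 ✓ · (3,3)@ 3/6 ✓ · (3,4)@ 3/5 ✓ · (3,7)% 2/4 ✓
Row 4: (4,1)@ 1/4 ✗ · (4,2)% 2/5 ✓ · (4,5)% 2/4 ✓ · (4,6)% 5/6 ✓ · (4,7)% 4/4 ✓
Row 5: (5,1)% 1/3 ✗ · (5,5)@ 0/5 ✗ · (5,6)% 6/7 ✓ · (5,7)% 4/4 ✓
Row 6: (6,2)@ 1/2 ✓ · (6,3)@ 1/1 ✓ · (6,5)% 2/3 ✓ · (6,6)% 3/4 ✓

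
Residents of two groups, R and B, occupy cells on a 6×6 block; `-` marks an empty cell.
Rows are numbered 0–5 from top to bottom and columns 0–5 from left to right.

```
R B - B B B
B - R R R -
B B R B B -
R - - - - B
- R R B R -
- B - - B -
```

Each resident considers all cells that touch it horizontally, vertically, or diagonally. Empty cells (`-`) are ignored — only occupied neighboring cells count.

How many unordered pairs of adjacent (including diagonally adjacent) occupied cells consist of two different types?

25

Scan each occupied cell's neighbors to the right and below (and the two forward diagonals) so each pair is counted once.
Row 0: R(0,0)–B(0,1)≠ R(0,0)–B(1,0)≠ B(0,1)–R(1,2)≠ B(0,1)–B(1,0)= B(0,3)–B(0,4)= B(0,3)–R(1,3)≠ B(0,3)–R(1,4)≠ B(0,3)–R(1,2)≠ B(0,4)–B(0,5)= B(0,4)–R(1,4)≠ B(0,4)–R(1,3)≠ B(0,5)–R(1,4)≠  → 9/12 unlike.
Row 1: B(1,0)–B(2,0)= B(1,0)–B(2,1)= R(1,2)–R(1,3)= R(1,2)–R(2,2)= R(1,2)–B(2,3)≠ R(1,2)–B(2,1)≠ R(1,3)–R(1,4)= R(1,3)–B(2,3)≠ R(1,3)–B(2,4)≠ R(1,3)–R(2,2)= R(1,4)–B(2,4)≠ R(1,4)–B(2,3)≠  → 6/12 unlike.
Row 2: B(2,0)–B(2,1)= B(2,0)–R(3,0)≠ B(2,1)–R(2,2)≠ B(2,1)–R(3,0)≠ R(2,2)–B(2,3)≠ B(2,3)–B(2,4)= B(2,4)–B(3,5)=  → 4/7 unlike.
Row 3: R(3,0)–R(4,1)= B(3,5)–R(4,4)≠  → 1/2 unlike.
Row 4: R(4,1)–R(4,2)= R(4,1)–B(5,1)≠ R(4,2)–B(4,3)≠ R(4,2)–B(5,1)≠ B(4,3)–R(4,4)≠ B(4,3)–B(5,4)= R(4,4)–B(5,4)≠  → 5/7 unlike.
Total adjacent occupied pairs: 40; unlike-type pairs: 25.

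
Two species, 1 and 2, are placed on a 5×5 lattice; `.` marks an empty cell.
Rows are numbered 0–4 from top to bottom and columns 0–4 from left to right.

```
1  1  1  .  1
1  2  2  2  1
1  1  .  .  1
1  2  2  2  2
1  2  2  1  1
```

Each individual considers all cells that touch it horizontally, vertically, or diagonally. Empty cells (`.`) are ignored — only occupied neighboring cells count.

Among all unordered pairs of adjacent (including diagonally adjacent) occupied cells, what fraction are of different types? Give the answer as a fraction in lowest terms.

7/13

Scan each occupied cell's neighbors to the right and below (and the two forward diagonals) so each pair is counted once.
Row 0: 1(0,0)–1(0,1)= 1(0,0)–1(1,0)= 1(0,0)–2(1,1)≠ 1(0,1)–1(0,2)= 1(0,1)–2(1,1)≠ 1(0,1)–2(1,2)≠ 1(0,1)–1(1,0)= 1(0,2)–2(1,2)≠ 1(0,2)–2(1,3)≠ 1(0,2)–2(1,1)≠ 1(0,4)–1(1,4)= 1(0,4)–2(1,3)≠  → 7/12 unlike.
Row 1: 1(1,0)–2(1,1)≠ 1(1,0)–1(2,0)= 1(1,0)–1(2,1)= 2(1,1)–2(1,2)= 2(1,1)–1(2,1)≠ 2(1,1)–1(2,0)≠ 2(1,2)–2(1,3)= 2(1,2)–1(2,1)≠ 2(1,3)–1(1,4)≠ 2(1,3)–1(2,4)≠ 1(1,4)–1(2,4)=  → 6/11 unlike.
Row 2: 1(2,0)–1(2,1)= 1(2,0)–1(3,0)= 1(2,0)–2(3,1)≠ 1(2,1)–2(3,1)≠ 1(2,1)–2(3,2)≠ 1(2,1)–1(3,0)= 1(2,4)–2(3,4)≠ 1(2,4)–2(3,3)≠  → 5/8 unlike.
Row 3: 1(3,0)–2(3,1)≠ 1(3,0)–1(4,0)= 1(3,0)–2(4,1)≠ 2(3,1)–2(3,2)= 2(3,1)–2(4,1)= 2(3,1)–2(4,2)= 2(3,1)–1(4,0)≠ 2(3,2)–2(3,3)= 2(3,2)–2(4,2)= 2(3,2)–1(4,3)≠ 2(3,2)–2(4,1)= 2(3,3)–2(3,4)= 2(3,3)–1(4,3)≠ 2(3,3)–1(4,4)≠ 2(3,3)–2(4,2)= 2(3,4)–1(4,4)≠ 2(3,4)–1(4,3)≠  → 8/17 unlike.
Row 4: 1(4,0)–2(4,1)≠ 2(4,1)–2(4,2)= 2(4,2)–1(4,3)≠ 1(4,3)–1(4,4)=  → 2/4 unlike.
Total adjacent occupied pairs: 52; unlike-type pairs: 28.
28/52 reduces to 7/13.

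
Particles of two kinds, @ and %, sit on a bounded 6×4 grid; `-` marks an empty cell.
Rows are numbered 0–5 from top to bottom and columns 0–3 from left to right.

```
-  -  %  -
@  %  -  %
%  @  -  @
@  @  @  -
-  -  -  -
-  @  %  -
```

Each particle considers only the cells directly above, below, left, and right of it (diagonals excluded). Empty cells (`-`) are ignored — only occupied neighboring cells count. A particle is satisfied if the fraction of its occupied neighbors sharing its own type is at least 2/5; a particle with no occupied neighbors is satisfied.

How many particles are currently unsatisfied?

Row 0: (0,2)% 0/0 ✓
Row 1: (1,0)@ 0/2 ✗ · (1,1)% 0/2 ✗ · (1,3)% 0/1 ✗
Row 2: (2,0)% 0/3 ✗ · (2,1)@ 1/3 ✗ · (2,3)@ 0/1 ✗
Row 3: (3,0)@ 1/2 ✓ · (3,1)@ 3/3 ✓ · (3,2)@ 1/1 ✓
Row 5: (5,1)@ 0/1 ✗ · (5,2)% 0/1 ✗
Unsatisfied: (1,0), (1,1), (1,3), (2,0), (2,1), (2,3), (5,1), (5,2) — 8 in total.

8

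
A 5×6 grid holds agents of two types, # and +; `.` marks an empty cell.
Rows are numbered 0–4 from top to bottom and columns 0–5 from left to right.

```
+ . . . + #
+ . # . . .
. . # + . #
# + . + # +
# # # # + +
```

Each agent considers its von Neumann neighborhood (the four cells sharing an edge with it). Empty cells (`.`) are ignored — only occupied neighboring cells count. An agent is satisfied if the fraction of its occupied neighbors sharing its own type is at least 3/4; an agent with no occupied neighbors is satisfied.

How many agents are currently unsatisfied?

Row 0: (0,0)+ 1/1 satisfied · (0,4)+ 0/1 not · (0,5)# 0/1 not
Row 1: (1,0)+ 1/1 satisfied · (1,2)# 1/1 satisfied
Row 2: (2,2)# 1/2 not · (2,3)+ 1/2 not · (2,5)# 0/1 not
Row 3: (3,0)# 1/2 not · (3,1)+ 0/2 not · (3,3)+ 1/3 not · (3,4)# 0/3 not · (3,5)+ 1/3 not
Row 4: (4,0)# 2/2 satisfied · (4,1)# 2/3 not · (4,2)# 2/2 satisfied · (4,3)# 1/3 not · (4,4)+ 1/3 not · (4,5)+ 2/2 satisfied
Unsatisfied: (0,4), (0,5), (2,2), (2,3), (2,5), (3,0), (3,1), (3,3), (3,4), (3,5), (4,1), (4,3), (4,4) — 13 in total.

13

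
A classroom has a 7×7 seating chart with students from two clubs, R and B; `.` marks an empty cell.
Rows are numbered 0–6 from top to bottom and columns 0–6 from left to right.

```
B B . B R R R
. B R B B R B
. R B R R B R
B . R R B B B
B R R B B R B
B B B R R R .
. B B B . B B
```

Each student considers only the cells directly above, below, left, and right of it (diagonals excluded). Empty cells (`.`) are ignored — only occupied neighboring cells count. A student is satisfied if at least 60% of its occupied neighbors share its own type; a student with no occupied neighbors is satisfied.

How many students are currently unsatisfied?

Row 0: (0,0)B 1/1 ✓ · (0,1)B 2/2 ✓ · (0,3)B 1/2 ✗ · (0,4)R 1/3 ✗ · (0,5)R 3/3 ✓ · (0,6)R 1/2 ✗
Row 1: (1,1)B 1/3 ✗ · (1,2)R 0/3 ✗ · (1,3)B 2/4 ✗ · (1,4)B 1/4 ✗ · (1,5)R 1/4 ✗ · (1,6)B 0/3 ✗
Row 2: (2,1)R 0/2 ✗ · (2,2)B 0/4 ✗ · (2,3)R 2/4 ✗ · (2,4)R 1/4 ✗ · (2,5)B 1/4 ✗ · (2,6)R 0/3 ✗
Row 3: (3,0)B 1/1 ✓ · (3,2)R 2/3 ✓ · (3,3)R 2/4 ✗ · (3,4)B 2/4 ✗ · (3,5)B 3/4 ✓ · (3,6)B 2/3 ✓
Row 4: (4,0)B 2/3 ✓ · (4,1)R 1/3 ✗ · (4,2)R 2/4 ✗ · (4,3)B 1/4 ✗ · (4,4)B 2/4 ✗ · (4,5)R 1/4 ✗ · (4,6)B 1/2 ✗
Row 5: (5,0)B 2/2 ✓ · (5,1)B 3/4 ✓ · (5,2)B 2/4 ✗ · (5,3)R 1/4 ✗ · (5,4)R 2/3 ✓ · (5,5)R 2/3 ✓
Row 6: (6,1)B 2/2 ✓ · (6,2)B 3/3 ✓ · (6,3)B 1/2 ✗ · (6,5)B 1/2 ✗ · (6,6)B 1/1 ✓
Unsatisfied: (0,3), (0,4), (0,6), (1,1), (1,2), (1,3), (1,4), (1,5), (1,6), (2,1), (2,2), (2,3), (2,4), (2,5), (2,6), (3,3), (3,4), (4,1), (4,2), (4,3), (4,4), (4,5), (4,6), (5,2), (5,3), (6,3), (6,5) — 27 in total.

27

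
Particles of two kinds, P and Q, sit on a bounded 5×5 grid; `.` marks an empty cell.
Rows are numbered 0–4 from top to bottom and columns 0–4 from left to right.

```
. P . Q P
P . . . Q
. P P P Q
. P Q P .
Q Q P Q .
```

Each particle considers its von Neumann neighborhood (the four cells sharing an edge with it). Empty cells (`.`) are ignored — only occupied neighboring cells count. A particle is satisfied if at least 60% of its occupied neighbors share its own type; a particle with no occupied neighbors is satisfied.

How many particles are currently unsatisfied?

10

Row 0: (0,1)P 0/0 ✓ · (0,3)Q 0/1 ✗ · (0,4)P 0/2 ✗
Row 1: (1,0)P 0/0 ✓ · (1,4)Q 1/2 ✗
Row 2: (2,1)P 2/2 ✓ · (2,2)P 2/3 ✓ · (2,3)P 2/3 ✓ · (2,4)Q 1/2 ✗
Row 3: (3,1)P 1/3 ✗ · (3,2)Q 0/4 ✗ · (3,3)P 1/3 ✗
Row 4: (4,0)Q 1/1 ✓ · (4,1)Q 1/3 ✗ · (4,2)P 0/3 ✗ · (4,3)Q 0/2 ✗
Unsatisfied: (0,3), (0,4), (1,4), (2,4), (3,1), (3,2), (3,3), (4,1), (4,2), (4,3) — 10 in total.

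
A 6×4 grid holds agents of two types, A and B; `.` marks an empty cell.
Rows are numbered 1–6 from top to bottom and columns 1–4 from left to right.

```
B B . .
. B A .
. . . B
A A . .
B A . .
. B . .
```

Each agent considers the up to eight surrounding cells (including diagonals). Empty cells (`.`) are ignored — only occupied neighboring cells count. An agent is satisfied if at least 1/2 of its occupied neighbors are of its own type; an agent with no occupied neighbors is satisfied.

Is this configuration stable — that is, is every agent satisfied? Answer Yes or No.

No

(1,1)B 2/2 ✓
(1,2)B 2/3 ✓
(2,2)B 2/3 ✓
(2,3)A 0/3 ✗
(3,4)B 0/1 ✗
(4,1)A 2/3 ✓
(4,2)A 2/3 ✓
(5,1)B 1/4 ✗
(5,2)A 2/4 ✓
(6,2)B 1/2 ✓
For instance (2,3) has only 0/3 same-type neighbors, below 1/2.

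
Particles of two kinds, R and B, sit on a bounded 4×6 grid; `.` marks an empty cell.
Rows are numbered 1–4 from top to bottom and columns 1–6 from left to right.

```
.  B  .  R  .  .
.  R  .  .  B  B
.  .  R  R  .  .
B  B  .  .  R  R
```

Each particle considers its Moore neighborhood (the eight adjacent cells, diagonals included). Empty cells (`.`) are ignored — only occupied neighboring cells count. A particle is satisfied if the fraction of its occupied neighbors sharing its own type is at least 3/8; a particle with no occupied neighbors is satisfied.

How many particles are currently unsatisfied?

Row 1: (1,2)B 0/1 unhappy · (1,4)R 0/1 unhappy
Row 2: (2,2)R 1/2 ok · (2,5)B 1/3 unhappy · (2,6)B 1/1 ok
Row 3: (3,3)R 2/3 ok · (3,4)R 2/3 ok
Row 4: (4,1)B 1/1 ok · (4,2)B 1/2 ok · (4,5)R 2/2 ok · (4,6)R 1/1 ok
Unsatisfied: (1,2), (1,4), (2,5) — 3 in total.

3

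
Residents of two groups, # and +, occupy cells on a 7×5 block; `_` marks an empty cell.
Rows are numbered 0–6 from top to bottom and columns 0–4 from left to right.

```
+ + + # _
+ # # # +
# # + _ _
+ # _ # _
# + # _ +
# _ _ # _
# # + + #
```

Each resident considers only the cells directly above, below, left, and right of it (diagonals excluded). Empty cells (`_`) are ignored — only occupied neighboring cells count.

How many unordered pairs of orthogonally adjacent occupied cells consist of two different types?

17

Scan each occupied cell's neighbors to the right and below so each pair is counted once.
Row 0: +(0,0)–+(0,1)= +(0,0)–+(1,0)= +(0,1)–+(0,2)= +(0,1)–#(1,1)≠ +(0,2)–#(0,3)≠ +(0,2)–#(1,2)≠ #(0,3)–#(1,3)=  → 3/7 unlike.
Row 1: +(1,0)–#(1,1)≠ +(1,0)–#(2,0)≠ #(1,1)–#(1,2)= #(1,1)–#(2,1)= #(1,2)–#(1,3)= #(1,2)–+(2,2)≠ #(1,3)–+(1,4)≠  → 4/7 unlike.
Row 2: #(2,0)–#(2,1)= #(2,0)–+(3,0)≠ #(2,1)–+(2,2)≠ #(2,1)–#(3,1)=  → 2/4 unlike.
Row 3: +(3,0)–#(3,1)≠ +(3,0)–#(4,0)≠ #(3,1)–+(4,1)≠  → 3/3 unlike.
Row 4: #(4,0)–+(4,1)≠ #(4,0)–#(5,0)= +(4,1)–#(4,2)≠  → 2/3 unlike.
Row 5: #(5,0)–#(6,0)= #(5,3)–+(6,3)≠  → 1/2 unlike.
Row 6: #(6,0)–#(6,1)= #(6,1)–+(6,2)≠ +(6,2)–+(6,3)= +(6,3)–#(6,4)≠  → 2/4 unlike.
Total adjacent occupied pairs: 30; unlike-type pairs: 17.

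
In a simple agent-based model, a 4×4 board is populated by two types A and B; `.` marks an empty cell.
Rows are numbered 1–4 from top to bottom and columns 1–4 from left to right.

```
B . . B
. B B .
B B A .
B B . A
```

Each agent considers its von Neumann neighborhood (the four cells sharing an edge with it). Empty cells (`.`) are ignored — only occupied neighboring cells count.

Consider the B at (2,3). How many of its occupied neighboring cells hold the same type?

1

Occupied neighbors of (2,3): (3,3)=A, (2,2)=B.
Same type (B): 1 of 2.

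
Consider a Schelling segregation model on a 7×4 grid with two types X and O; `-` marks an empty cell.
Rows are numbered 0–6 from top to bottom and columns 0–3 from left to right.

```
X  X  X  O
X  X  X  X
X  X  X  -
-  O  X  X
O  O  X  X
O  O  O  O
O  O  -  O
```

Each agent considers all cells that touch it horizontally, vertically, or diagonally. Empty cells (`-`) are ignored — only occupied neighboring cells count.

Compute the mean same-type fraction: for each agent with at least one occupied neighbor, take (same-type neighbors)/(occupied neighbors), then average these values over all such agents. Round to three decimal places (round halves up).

Row 0: (0,0)X 3/3 · (0,1)X 5/5 · (0,2)X 4/5 · (0,3)O 0/3
Row 1: (1,0)X 5/5 · (1,1)X 8/8 · (1,2)X 6/7 · (1,3)X 3/4
Row 2: (2,0)X 3/4 · (2,1)X 6/7 · (2,2)X 6/7
Row 3: (3,1)O 2/7 · (3,2)X 5/7 · (3,3)X 4/4
Row 4: (4,0)O 4/4 · (4,1)O 5/7 · (4,2)X 3/8 · (4,3)X 3/5
Row 5: (5,0)O 5/5 · (5,1)O 6/7 · (5,2)O 5/7 · (5,3)O 2/4
Row 6: (6,0)O 3/3 · (6,1)O 4/4 · (6,3)O 2/2
Sum over 25 agents: 3/3 + 5/5 + 4/5 + 0/3 + 5/5 + 8/8 + 6/7 + 3/4 + 3/4 + 6/7 + 6/7 + 2/7 + 5/7 + 4/4 + 4/4 + 5/7 + 3/8 + 3/5 + 5/5 + 6/7 + 5/7 + 2/4 + 3/3 + 4/4 + 2/2 = 5497/280; mean = 5497/280 ÷ 25 = 5497/7000 = 0.785285… → 0.785.

0.785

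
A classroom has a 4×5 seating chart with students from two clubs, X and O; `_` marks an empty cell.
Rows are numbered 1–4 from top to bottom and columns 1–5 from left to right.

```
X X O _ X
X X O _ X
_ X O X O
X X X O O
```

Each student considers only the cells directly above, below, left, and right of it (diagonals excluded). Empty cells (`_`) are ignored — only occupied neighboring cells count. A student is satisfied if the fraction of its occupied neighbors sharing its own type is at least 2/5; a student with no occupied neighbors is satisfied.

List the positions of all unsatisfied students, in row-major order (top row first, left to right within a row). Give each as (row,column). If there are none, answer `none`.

(3,3), (3,4), (3,5), (4,3), (4,4)

Row 1: (1,1)X 2/2 ok · (1,2)X 2/3 ok · (1,3)O 1/2 ok · (1,5)X 1/1 ok
Row 2: (2,1)X 2/2 ok · (2,2)X 3/4 ok · (2,3)O 2/3 ok · (2,5)X 1/2 ok
Row 3: (3,2)X 2/3 ok · (3,3)O 1/4 unhappy · (3,4)X 0/3 unhappy · (3,5)O 1/3 unhappy
Row 4: (4,1)X 1/1 ok · (4,2)X 3/3 ok · (4,3)X 1/3 unhappy · (4,4)O 1/3 unhappy · (4,5)O 2/2 ok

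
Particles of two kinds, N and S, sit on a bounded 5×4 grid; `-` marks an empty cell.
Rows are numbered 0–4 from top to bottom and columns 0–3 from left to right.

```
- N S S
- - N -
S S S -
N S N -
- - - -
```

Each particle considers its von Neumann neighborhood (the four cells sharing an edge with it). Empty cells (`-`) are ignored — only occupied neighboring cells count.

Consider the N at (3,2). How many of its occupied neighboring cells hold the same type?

0

Occupied neighbors of (3,2): (2,2)=S, (3,1)=S.
Same type (N): 0 of 2.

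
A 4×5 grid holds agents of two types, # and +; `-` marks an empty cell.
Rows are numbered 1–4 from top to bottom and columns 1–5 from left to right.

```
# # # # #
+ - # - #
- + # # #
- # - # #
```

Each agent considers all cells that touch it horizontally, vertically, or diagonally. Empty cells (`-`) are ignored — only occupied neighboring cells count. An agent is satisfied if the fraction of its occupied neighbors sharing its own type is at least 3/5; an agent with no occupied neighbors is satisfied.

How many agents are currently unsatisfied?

(1,1)# 1/2 unhappy
(1,2)# 3/4 ok
(1,3)# 3/3 ok
(1,4)# 4/4 ok
(1,5)# 2/2 ok
(2,1)+ 1/3 unhappy
(2,3)# 5/6 ok
(2,5)# 4/4 ok
(3,2)+ 1/4 unhappy
(3,3)# 4/5 ok
(3,4)# 6/6 ok
(3,5)# 4/4 ok
(4,2)# 1/2 unhappy
(4,4)# 4/4 ok
(4,5)# 3/3 ok
Unsatisfied: (1,1), (2,1), (3,2), (4,2) — 4 in total.

4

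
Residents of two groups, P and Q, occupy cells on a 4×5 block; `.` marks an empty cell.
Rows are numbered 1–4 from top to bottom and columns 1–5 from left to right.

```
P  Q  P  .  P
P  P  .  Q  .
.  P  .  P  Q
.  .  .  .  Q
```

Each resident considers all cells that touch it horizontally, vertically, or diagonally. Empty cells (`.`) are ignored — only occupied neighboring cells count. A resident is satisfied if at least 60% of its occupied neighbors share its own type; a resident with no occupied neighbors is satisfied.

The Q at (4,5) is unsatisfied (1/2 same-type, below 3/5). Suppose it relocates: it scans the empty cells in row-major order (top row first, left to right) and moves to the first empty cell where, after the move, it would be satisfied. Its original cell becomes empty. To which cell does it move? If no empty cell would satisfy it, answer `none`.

Vacating (4,5). Empty cells in order:
  (1,4): 1/3 same-type → still unsatisfied.
  (2,3): 2/6 same-type → still unsatisfied.
  (2,5): 2/4 same-type → still unsatisfied.
  (3,1): 0/3 same-type → still unsatisfied.
  (3,3): 1/4 same-type → still unsatisfied.
  (4,1): 0/1 same-type → still unsatisfied.
  (4,2): 0/1 same-type → still unsatisfied.
  (4,3): 0/2 same-type → still unsatisfied.
  (4,4): 1/2 same-type → still unsatisfied.

none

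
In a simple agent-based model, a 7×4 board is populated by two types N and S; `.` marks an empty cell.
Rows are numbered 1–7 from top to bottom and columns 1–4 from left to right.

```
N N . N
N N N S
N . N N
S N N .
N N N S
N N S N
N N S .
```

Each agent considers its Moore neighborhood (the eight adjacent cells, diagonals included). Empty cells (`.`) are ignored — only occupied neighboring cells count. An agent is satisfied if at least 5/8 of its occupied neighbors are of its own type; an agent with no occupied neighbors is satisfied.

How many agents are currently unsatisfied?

8

Row 1: (1,1)N 3/3 ok · (1,2)N 4/4 ok · (1,4)N 1/2 unhappy
Row 2: (2,1)N 4/4 ok · (2,2)N 6/6 ok · (2,3)N 5/6 ok · (2,4)S 0/4 unhappy
Row 3: (3,1)N 3/4 ok · (3,3)N 5/6 ok · (3,4)N 3/4 ok
Row 4: (4,1)S 0/4 unhappy · (4,2)N 6/7 ok · (4,3)N 5/6 ok
Row 5: (5,1)N 4/5 ok · (5,2)N 6/8 ok · (5,3)N 5/7 ok · (5,4)S 1/4 unhappy
Row 6: (6,1)N 5/5 ok · (6,2)N 6/8 ok · (6,3)S 2/7 unhappy · (6,4)N 1/4 unhappy
Row 7: (7,1)N 3/3 ok · (7,2)N 3/5 unhappy · (7,3)S 1/4 unhappy
Unsatisfied: (1,4), (2,4), (4,1), (5,4), (6,3), (6,4), (7,2), (7,3) — 8 in total.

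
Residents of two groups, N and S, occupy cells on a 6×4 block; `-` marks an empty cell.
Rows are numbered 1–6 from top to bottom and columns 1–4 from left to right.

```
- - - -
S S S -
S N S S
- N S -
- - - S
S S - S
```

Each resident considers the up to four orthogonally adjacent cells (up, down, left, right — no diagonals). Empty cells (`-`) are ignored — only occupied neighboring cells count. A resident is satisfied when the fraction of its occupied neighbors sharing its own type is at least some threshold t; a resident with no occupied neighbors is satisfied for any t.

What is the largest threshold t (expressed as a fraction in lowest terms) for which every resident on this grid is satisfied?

(2,1)S 2/2
(2,2)S 2/3
(2,3)S 2/2
(3,1)S 1/2
(3,2)N 1/4
(3,3)S 3/4
(3,4)S 1/1
(4,2)N 1/2
(4,3)S 1/2
(5,4)S 1/1
(6,1)S 1/1
(6,2)S 1/1
(6,4)S 1/1
The smallest same-type fraction is 1/4 at (3,2), which reduces to 1/4. Any threshold above that leaves this resident unsatisfied.

1/4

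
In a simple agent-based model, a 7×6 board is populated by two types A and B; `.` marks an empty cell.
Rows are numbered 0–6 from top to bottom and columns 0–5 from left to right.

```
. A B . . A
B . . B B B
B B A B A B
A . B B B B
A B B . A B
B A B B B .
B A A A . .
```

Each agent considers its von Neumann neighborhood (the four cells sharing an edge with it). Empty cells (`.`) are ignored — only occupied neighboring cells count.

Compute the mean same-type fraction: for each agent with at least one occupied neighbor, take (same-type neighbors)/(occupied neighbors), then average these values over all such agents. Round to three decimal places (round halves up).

0.503

Row 0: (0,1)A 0/1 · (0,2)B 0/1 · (0,5)A 0/1
Row 1: (1,0)B 1/1 · (1,3)B 2/2 · (1,4)B 2/3 · (1,5)B 2/3
Row 2: (2,0)B 2/3 · (2,1)B 1/2 · (2,2)A 0/3 · (2,3)B 2/4 · (2,4)A 0/4 · (2,5)B 2/3
Row 3: (3,0)A 1/2 · (3,2)B 2/3 · (3,3)B 3/3 · (3,4)B 2/4 · (3,5)B 3/3
Row 4: (4,0)A 1/3 · (4,1)B 1/3 · (4,2)B 3/3 · (4,4)A 0/3 · (4,5)B 1/2
Row 5: (5,0)B 1/3 · (5,1)A 1/4 · (5,2)B 2/4 · (5,3)B 2/3 · (5,4)B 1/2
Row 6: (6,0)B 1/2 · (6,1)A 2/3 · (6,2)A 2/3 · (6,3)A 1/2
Sum over 32 agents: 0/1 + 0/1 + 0/1 + 1/1 + 2/2 + 2/3 + 2/3 + 2/3 + 1/2 + 0/3 + 2/4 + 0/4 + 2/3 + 1/2 + 2/3 + 3/3 + 2/4 + 3/3 + 1/3 + 1/3 + 3/3 + 0/3 + 1/2 + 1/3 + 1/4 + 2/4 + 2/3 + 1/2 + 1/2 + 2/3 + 2/3 + 1/2 = 193/12; mean = 193/12 ÷ 32 = 193/384 = 0.502604… → 0.503.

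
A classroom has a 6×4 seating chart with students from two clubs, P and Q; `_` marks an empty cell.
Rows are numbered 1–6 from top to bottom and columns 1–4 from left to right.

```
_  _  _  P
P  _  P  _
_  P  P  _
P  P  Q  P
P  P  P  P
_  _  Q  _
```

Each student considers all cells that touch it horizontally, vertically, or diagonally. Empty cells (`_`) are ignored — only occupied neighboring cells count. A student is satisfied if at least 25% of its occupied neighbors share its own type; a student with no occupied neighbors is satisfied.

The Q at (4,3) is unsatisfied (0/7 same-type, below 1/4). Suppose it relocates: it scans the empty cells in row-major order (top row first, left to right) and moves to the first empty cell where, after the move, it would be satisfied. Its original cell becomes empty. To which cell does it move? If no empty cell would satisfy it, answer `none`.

Vacating (4,3). Empty cells in order:
  (1,1): 0/1 same-type → still unsatisfied.
  (1,2): 0/2 same-type → still unsatisfied.
  (1,3): 0/2 same-type → still unsatisfied.
  (2,2): 0/4 same-type → still unsatisfied.
  (2,4): 0/3 same-type → still unsatisfied.
  (3,1): 0/4 same-type → still unsatisfied.
  (3,4): 0/3 same-type → still unsatisfied.
  (6,1): 0/2 same-type → still unsatisfied.
  (6,2): 1/4 same-type → satisfied — stop here.

(6,2)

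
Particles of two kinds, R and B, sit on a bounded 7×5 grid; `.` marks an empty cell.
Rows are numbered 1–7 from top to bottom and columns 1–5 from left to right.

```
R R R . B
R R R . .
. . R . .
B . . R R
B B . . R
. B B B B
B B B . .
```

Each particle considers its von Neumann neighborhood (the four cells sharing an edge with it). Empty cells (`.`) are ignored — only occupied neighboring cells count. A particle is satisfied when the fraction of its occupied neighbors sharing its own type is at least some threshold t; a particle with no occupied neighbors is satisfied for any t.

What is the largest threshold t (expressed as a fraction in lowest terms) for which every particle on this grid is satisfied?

1/2

Row 1: (1,1)R 2/2 · (1,2)R 3/3 · (1,3)R 2/2 · (1,5)B — no occupied neighbors
Row 2: (2,1)R 2/2 · (2,2)R 3/3 · (2,3)R 3/3
Row 3: (3,3)R 1/1
Row 4: (4,1)B 1/1 · (4,4)R 1/1 · (4,5)R 2/2
Row 5: (5,1)B 2/2 · (5,2)B 2/2 · (5,5)R 1/2
Row 6: (6,2)B 3/3 · (6,3)B 3/3 · (6,4)B 2/2 · (6,5)B 1/2
Row 7: (7,1)B 1/1 · (7,2)B 3/3 · (7,3)B 2/2
The smallest same-type fraction is 1/2 at (5,5), which reduces to 1/2. Any threshold above that leaves this particle unsatisfied.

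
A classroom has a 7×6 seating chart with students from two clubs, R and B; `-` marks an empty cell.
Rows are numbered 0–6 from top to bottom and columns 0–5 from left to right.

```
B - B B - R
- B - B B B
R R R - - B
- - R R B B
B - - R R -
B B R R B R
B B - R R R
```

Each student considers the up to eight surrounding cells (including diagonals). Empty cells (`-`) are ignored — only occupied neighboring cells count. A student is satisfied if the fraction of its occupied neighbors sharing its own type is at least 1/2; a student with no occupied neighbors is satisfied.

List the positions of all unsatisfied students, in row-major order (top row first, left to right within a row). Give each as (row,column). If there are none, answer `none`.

(0,5), (1,1), (3,4), (5,4)

(0,0)B 1/1 satisfied
(0,2)B 3/3 satisfied
(0,3)B 3/3 satisfied
(0,5)R 0/2 not
(1,1)B 2/5 not
(1,3)B 3/4 satisfied
(1,4)B 4/5 satisfied
(1,5)B 2/3 satisfied
(2,0)R 1/2 satisfied
(2,1)R 3/4 satisfied
(2,2)R 3/5 satisfied
(2,5)B 4/4 satisfied
(3,2)R 4/4 satisfied
(3,3)R 4/5 satisfied
(3,4)B 2/5 not
(3,5)B 2/3 satisfied
(4,0)B 2/2 satisfied
(4,3)R 5/7 satisfied
(4,4)R 4/7 satisfied
(5,0)B 4/4 satisfied
(5,1)B 4/5 satisfied
(5,2)R 3/5 satisfied
(5,3)R 5/6 satisfied
(5,4)B 0/7 not
(5,5)R 3/4 satisfied
(6,0)B 3/3 satisfied
(6,1)B 3/4 satisfied
(6,3)R 3/4 satisfied
(6,4)R 4/5 satisfied
(6,5)R 2/3 satisfied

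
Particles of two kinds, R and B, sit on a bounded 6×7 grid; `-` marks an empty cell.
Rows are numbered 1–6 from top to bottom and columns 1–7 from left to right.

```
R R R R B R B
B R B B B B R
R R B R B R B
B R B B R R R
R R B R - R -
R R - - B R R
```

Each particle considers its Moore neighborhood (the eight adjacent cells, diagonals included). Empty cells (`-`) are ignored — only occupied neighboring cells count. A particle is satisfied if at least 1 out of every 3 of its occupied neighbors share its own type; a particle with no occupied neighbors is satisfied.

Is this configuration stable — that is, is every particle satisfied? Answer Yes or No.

(1,1)R 2/3 ok
(1,2)R 3/5 ok
(1,3)R 3/5 ok
(1,4)R 1/5 unhappy
(1,5)B 3/5 ok
(1,6)R 1/5 unhappy
(1,7)B 1/3 ok
(2,1)B 0/5 unhappy
(2,2)R 5/8 ok
(2,3)B 2/8 unhappy
(2,4)B 5/8 ok
(2,5)B 4/8 ok
(2,6)B 5/8 ok
(2,7)R 2/5 ok
(3,1)R 3/5 ok
(3,2)R 3/8 ok
(3,3)B 4/8 ok
(3,4)R 1/8 unhappy
(3,5)B 4/8 ok
(3,6)R 4/8 ok
(3,7)B 1/5 unhappy
(4,1)B 0/5 unhappy
(4,2)R 4/8 ok
(4,3)B 3/8 ok
(4,4)B 4/7 ok
(4,5)R 5/7 ok
(4,6)R 4/6 ok
(4,7)R 3/4 ok
(5,1)R 4/5 ok
(5,2)R 4/7 ok
(5,3)B 2/6 ok
(5,4)R 1/5 unhappy
(5,6)R 5/6 ok
(6,1)R 3/3 ok
(6,2)R 3/4 ok
(6,5)B 0/3 unhappy
(6,6)R 2/3 ok
(6,7)R 2/2 ok
For instance (1,4) has only 1/5 same-type neighbors, below 1/3.

No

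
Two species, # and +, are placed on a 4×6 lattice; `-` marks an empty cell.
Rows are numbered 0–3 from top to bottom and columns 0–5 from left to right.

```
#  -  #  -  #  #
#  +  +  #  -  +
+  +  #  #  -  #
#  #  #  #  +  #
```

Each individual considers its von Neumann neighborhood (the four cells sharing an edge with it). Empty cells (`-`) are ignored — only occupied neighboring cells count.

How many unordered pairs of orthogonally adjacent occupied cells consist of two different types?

Scan each occupied cell's neighbors to the right and below so each pair is counted once.
Row 0: #(0,0)–#(1,0)= #(0,2)–+(1,2)≠ #(0,4)–#(0,5)= #(0,5)–+(1,5)≠  → 2/4 unlike.
Row 1: #(1,0)–+(1,1)≠ #(1,0)–+(2,0)≠ +(1,1)–+(1,2)= +(1,1)–+(2,1)= +(1,2)–#(1,3)≠ +(1,2)–#(2,2)≠ #(1,3)–#(2,3)= +(1,5)–#(2,5)≠  → 5/8 unlike.
Row 2: +(2,0)–+(2,1)= +(2,0)–#(3,0)≠ +(2,1)–#(2,2)≠ +(2,1)–#(3,1)≠ #(2,2)–#(2,3)= #(2,2)–#(3,2)= #(2,3)–#(3,3)= #(2,5)–#(3,5)=  → 3/8 unlike.
Row 3: #(3,0)–#(3,1)= #(3,1)–#(3,2)= #(3,2)–#(3,3)= #(3,3)–+(3,4)≠ +(3,4)–#(3,5)≠  → 2/5 unlike.
Total adjacent occupied pairs: 25; unlike-type pairs: 12.

12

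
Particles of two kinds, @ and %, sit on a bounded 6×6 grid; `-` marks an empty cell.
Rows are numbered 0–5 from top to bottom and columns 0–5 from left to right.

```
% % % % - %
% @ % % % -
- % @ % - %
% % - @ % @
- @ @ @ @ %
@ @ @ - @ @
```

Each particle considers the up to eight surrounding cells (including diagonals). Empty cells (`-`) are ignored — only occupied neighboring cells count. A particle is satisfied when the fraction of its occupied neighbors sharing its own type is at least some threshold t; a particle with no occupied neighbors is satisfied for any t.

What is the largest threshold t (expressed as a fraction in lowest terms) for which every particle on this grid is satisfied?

1/7

(0,0)% 2/3
(0,1)% 4/5
(0,2)% 4/5
(0,3)% 4/4
(0,5)% 1/1
(1,0)% 3/4
(1,1)@ 1/7
(1,2)% 6/8
(1,3)% 5/6
(1,4)% 5/5
(2,1)% 4/6
(2,2)@ 2/7
(2,3)% 4/6
(2,5)% 2/3
(3,0)% 2/3
(3,1)% 2/5
(3,3)@ 4/6
(3,4)% 3/7
(3,5)@ 1/4
(4,1)@ 4/6
(4,2)@ 5/6
(4,3)@ 5/6
(4,4)@ 5/7
(4,5)% 1/5
(5,0)@ 2/2
(5,1)@ 4/4
(5,2)@ 4/4
(5,4)@ 3/4
(5,5)@ 2/3
The smallest same-type fraction is 1/7 at (1,1), which reduces to 1/7. Any threshold above that leaves this particle unsatisfied.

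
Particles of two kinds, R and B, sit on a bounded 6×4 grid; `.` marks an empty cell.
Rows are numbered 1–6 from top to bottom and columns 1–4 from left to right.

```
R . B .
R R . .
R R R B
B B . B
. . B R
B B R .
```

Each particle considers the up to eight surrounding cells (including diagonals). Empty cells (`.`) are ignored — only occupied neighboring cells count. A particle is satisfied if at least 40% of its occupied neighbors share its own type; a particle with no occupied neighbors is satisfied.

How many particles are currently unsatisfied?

Row 1: (1,1)R 2/2 satisfied · (1,3)B 0/1 not
Row 2: (2,1)R 4/4 satisfied · (2,2)R 5/6 satisfied
Row 3: (3,1)R 3/5 satisfied · (3,2)R 4/6 satisfied · (3,3)R 2/5 satisfied · (3,4)B 1/2 satisfied
Row 4: (4,1)B 1/3 not · (4,2)B 2/5 satisfied · (4,4)B 2/4 satisfied
Row 5: (5,3)B 3/5 satisfied · (5,4)R 1/3 not
Row 6: (6,1)B 1/1 satisfied · (6,2)B 2/3 satisfied · (6,3)R 1/3 not
Unsatisfied: (1,3), (4,1), (5,4), (6,3) — 4 in total.

4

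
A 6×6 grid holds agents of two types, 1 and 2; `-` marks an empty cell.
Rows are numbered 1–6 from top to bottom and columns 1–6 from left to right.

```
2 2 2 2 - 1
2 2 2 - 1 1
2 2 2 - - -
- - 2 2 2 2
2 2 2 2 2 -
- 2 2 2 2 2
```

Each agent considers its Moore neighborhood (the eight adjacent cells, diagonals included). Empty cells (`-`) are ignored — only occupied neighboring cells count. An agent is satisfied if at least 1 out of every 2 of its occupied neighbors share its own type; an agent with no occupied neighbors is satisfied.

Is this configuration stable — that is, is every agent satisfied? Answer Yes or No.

(1,1)2 3/3 ✓
(1,2)2 5/5 ✓
(1,3)2 4/4 ✓
(1,4)2 2/3 ✓
(1,6)1 2/2 ✓
(2,1)2 5/5 ✓
(2,2)2 8/8 ✓
(2,3)2 6/6 ✓
(2,5)1 2/3 ✓
(2,6)1 2/2 ✓
(3,1)2 3/3 ✓
(3,2)2 6/6 ✓
(3,3)2 5/5 ✓
(4,3)2 6/6 ✓
(4,4)2 6/6 ✓
(4,5)2 4/4 ✓
(4,6)2 2/2 ✓
(5,1)2 2/2 ✓
(5,2)2 5/5 ✓
(5,3)2 7/7 ✓
(5,4)2 8/8 ✓
(5,5)2 7/7 ✓
(6,2)2 4/4 ✓
(6,3)2 5/5 ✓
(6,4)2 5/5 ✓
(6,5)2 4/4 ✓
(6,6)2 2/2 ✓
All meet the threshold, so the configuration is stable.

Yes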